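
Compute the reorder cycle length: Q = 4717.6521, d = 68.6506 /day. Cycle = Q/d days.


Cycle = 4717.6521 / 68.6506 = 68.7198

68.7198 days


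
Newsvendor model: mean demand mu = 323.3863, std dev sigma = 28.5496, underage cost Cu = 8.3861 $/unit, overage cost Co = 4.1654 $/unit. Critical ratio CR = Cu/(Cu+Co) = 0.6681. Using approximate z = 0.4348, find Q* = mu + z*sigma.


CR = Cu/(Cu+Co) = 8.3861/(8.3861+4.1654) = 0.6681
z = 0.4348
Q* = 323.3863 + 0.4348 * 28.5496 = 335.7997

335.7997 units


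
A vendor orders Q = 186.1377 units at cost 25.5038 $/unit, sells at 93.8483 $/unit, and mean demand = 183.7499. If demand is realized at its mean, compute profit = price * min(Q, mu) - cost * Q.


Sales at mu = min(186.1377, 183.7499) = 183.7499
Revenue = 93.8483 * 183.7499 = 17244.6157
Total cost = 25.5038 * 186.1377 = 4747.2187
Profit = 17244.6157 - 4747.2187 = 12497.3971

12497.3971 $


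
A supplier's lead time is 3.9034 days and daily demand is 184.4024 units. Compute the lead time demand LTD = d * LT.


LTD = 184.4024 * 3.9034 = 719.7963

719.7963 units


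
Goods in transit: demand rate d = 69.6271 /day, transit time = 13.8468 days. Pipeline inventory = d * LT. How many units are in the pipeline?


Pipeline = 69.6271 * 13.8468 = 964.1125

964.1125 units


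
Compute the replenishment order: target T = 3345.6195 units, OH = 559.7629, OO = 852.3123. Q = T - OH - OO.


Inventory position = OH + OO = 559.7629 + 852.3123 = 1412.0752
Q = 3345.6195 - 1412.0752 = 1933.5443

1933.5443 units


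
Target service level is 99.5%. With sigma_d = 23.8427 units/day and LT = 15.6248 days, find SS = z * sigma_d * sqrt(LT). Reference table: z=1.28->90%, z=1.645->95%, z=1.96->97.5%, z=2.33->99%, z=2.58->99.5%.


From the table, SL = 99.5% corresponds to z = 2.58
sqrt(LT) = sqrt(15.6248) = 3.9528
SS = 2.58 * 23.8427 * 3.9528 = 243.1545

243.1545 units


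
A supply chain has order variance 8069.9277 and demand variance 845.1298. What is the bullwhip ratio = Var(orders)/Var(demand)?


BW = 8069.9277 / 845.1298 = 9.5487

9.5487


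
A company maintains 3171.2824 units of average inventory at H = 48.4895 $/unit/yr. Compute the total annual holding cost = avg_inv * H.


Cost = 3171.2824 * 48.4895 = 153773.8979

153773.8979 $/yr


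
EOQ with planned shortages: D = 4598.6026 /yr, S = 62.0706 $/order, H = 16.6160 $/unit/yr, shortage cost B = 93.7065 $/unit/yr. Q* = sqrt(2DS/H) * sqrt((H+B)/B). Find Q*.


sqrt(2DS/H) = 185.3564
sqrt((H+B)/B) = 1.0850
Q* = 185.3564 * 1.0850 = 201.1198

201.1198 units


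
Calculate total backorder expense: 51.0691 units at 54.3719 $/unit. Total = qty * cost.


Total = 51.0691 * 54.3719 = 2776.7240

2776.7240 $


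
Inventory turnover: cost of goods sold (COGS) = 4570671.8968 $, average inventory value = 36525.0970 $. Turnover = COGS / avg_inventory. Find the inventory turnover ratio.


Turnover = 4570671.8968 / 36525.0970 = 125.1378

125.1378


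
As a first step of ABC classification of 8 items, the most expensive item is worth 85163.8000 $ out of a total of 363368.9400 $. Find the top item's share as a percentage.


Top item = 85163.8000
Total = 363368.9400
Percentage = 85163.8000 / 363368.9400 * 100 = 23.4373

23.4373%


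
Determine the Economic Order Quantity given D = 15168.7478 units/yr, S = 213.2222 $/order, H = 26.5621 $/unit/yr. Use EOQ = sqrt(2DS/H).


2*D*S = 2 * 15168.7478 * 213.2222 = 6468627.5543
2*D*S/H = 243528.4693
EOQ = sqrt(243528.4693) = 493.4860

493.4860 units


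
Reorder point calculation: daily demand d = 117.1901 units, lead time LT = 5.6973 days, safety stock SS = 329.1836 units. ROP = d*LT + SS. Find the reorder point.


d*LT = 117.1901 * 5.6973 = 667.6672
ROP = 667.6672 + 329.1836 = 996.8508

996.8508 units


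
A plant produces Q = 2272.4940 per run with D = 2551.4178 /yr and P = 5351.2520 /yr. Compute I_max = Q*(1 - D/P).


D/P = 0.4768
1 - D/P = 0.5232
I_max = 2272.4940 * 0.5232 = 1188.9940

1188.9940 units


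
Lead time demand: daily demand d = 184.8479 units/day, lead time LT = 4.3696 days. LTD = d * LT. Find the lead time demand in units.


LTD = 184.8479 * 4.3696 = 807.7114

807.7114 units


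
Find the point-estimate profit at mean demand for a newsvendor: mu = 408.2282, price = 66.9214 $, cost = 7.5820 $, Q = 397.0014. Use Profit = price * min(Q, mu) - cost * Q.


Sales at mu = min(397.0014, 408.2282) = 397.0014
Revenue = 66.9214 * 397.0014 = 26567.8895
Total cost = 7.5820 * 397.0014 = 3010.0646
Profit = 26567.8895 - 3010.0646 = 23557.8249

23557.8249 $


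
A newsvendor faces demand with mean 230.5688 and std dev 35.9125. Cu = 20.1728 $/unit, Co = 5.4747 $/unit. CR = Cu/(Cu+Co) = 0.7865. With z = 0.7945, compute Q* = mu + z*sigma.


CR = Cu/(Cu+Co) = 20.1728/(20.1728+5.4747) = 0.7865
z = 0.7945
Q* = 230.5688 + 0.7945 * 35.9125 = 259.1013

259.1013 units


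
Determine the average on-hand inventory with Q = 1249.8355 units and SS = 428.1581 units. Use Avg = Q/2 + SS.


Q/2 = 624.9177
Avg = 624.9177 + 428.1581 = 1053.0758

1053.0758 units


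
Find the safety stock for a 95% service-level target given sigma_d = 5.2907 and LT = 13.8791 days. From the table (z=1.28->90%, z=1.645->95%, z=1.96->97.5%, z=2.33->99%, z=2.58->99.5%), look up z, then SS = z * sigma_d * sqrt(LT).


From the table, SL = 95% corresponds to z = 1.645
sqrt(LT) = sqrt(13.8791) = 3.7255
SS = 1.645 * 5.2907 * 3.7255 = 32.4235

32.4235 units


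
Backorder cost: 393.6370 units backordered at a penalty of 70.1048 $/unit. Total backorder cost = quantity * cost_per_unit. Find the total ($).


Total = 393.6370 * 70.1048 = 27595.8432

27595.8432 $


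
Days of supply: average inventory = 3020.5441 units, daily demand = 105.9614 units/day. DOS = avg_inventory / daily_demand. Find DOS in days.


DOS = 3020.5441 / 105.9614 = 28.5061

28.5061 days


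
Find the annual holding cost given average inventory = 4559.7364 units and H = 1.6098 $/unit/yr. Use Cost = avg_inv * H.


Cost = 4559.7364 * 1.6098 = 7340.2637

7340.2637 $/yr


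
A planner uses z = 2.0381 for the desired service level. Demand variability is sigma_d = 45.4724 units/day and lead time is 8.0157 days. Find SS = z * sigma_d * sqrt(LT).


sqrt(LT) = sqrt(8.0157) = 2.8312
SS = 2.0381 * 45.4724 * 2.8312 = 262.3881

262.3881 units


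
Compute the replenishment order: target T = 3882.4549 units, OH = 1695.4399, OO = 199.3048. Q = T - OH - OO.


Inventory position = OH + OO = 1695.4399 + 199.3048 = 1894.7447
Q = 3882.4549 - 1894.7447 = 1987.7102

1987.7102 units


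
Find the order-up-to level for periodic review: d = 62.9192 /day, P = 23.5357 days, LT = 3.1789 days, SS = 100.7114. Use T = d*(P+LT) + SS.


P + LT = 26.7146
d*(P+LT) = 62.9192 * 26.7146 = 1680.8613
T = 1680.8613 + 100.7114 = 1781.5727

1781.5727 units


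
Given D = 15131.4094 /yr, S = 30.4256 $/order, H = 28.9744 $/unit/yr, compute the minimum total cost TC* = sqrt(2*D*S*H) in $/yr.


2*D*S*H = 26678596.6016
TC* = sqrt(26678596.6016) = 5165.1328

5165.1328 $/yr


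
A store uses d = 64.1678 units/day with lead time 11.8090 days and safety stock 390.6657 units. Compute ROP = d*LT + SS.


d*LT = 64.1678 * 11.8090 = 757.7576
ROP = 757.7576 + 390.6657 = 1148.4233

1148.4233 units


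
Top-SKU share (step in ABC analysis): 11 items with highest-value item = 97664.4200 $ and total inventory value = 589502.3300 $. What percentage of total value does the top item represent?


Top item = 97664.4200
Total = 589502.3300
Percentage = 97664.4200 / 589502.3300 * 100 = 16.5673

16.5673%


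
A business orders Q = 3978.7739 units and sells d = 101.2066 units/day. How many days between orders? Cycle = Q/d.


Cycle = 3978.7739 / 101.2066 = 39.3134

39.3134 days


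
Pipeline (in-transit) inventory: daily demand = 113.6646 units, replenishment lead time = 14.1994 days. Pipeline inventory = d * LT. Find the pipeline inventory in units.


Pipeline = 113.6646 * 14.1994 = 1613.9691

1613.9691 units


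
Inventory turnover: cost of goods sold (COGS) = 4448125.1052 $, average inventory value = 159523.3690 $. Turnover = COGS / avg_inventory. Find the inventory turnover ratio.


Turnover = 4448125.1052 / 159523.3690 = 27.8838

27.8838


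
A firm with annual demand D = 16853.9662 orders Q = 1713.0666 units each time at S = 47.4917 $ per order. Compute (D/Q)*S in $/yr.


Number of orders = D/Q = 9.8385
Cost = 9.8385 * 47.4917 = 467.2460

467.2460 $/yr


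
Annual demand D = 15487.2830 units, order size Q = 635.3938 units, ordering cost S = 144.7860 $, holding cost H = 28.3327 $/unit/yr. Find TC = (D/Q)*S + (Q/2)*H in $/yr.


Ordering cost = D*S/Q = 3529.0583
Holding cost = Q*H/2 = 9001.2110
TC = 3529.0583 + 9001.2110 = 12530.2692

12530.2692 $/yr


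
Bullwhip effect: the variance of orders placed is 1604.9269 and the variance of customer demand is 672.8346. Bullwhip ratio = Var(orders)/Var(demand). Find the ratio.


BW = 1604.9269 / 672.8346 = 2.3853

2.3853


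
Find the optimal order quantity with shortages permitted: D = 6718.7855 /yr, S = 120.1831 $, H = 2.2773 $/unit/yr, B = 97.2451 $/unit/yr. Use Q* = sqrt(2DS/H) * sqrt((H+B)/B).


sqrt(2DS/H) = 842.1161
sqrt((H+B)/B) = 1.0116
Q* = 842.1161 * 1.0116 = 851.9194

851.9194 units


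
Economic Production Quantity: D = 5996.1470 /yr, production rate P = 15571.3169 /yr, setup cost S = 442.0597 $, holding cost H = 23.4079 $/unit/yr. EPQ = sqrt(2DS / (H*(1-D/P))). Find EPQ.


1 - D/P = 1 - 0.3851 = 0.6149
H*(1-D/P) = 14.3941
2DS = 5301309.8880
EPQ = sqrt(368298.1970) = 606.8758

606.8758 units


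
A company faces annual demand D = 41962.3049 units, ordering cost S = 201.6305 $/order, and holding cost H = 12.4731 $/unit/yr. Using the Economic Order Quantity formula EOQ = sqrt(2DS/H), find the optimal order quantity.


2*D*S = 2 * 41962.3049 * 201.6305 = 16921761.0363
2*D*S/H = 1356660.4161
EOQ = sqrt(1356660.4161) = 1164.7577

1164.7577 units


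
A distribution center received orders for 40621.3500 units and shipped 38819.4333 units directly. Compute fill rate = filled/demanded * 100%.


FR = 38819.4333 / 40621.3500 * 100 = 95.5641

95.5641%


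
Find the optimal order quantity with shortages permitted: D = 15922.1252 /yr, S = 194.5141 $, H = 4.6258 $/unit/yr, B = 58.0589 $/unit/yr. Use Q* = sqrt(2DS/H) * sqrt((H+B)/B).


sqrt(2DS/H) = 1157.1712
sqrt((H+B)/B) = 1.0391
Q* = 1157.1712 * 1.0391 = 1202.3863

1202.3863 units


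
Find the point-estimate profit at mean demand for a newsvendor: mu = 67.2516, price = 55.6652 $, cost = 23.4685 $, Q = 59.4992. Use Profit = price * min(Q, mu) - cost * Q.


Sales at mu = min(59.4992, 67.2516) = 59.4992
Revenue = 55.6652 * 59.4992 = 3312.0349
Total cost = 23.4685 * 59.4992 = 1396.3570
Profit = 3312.0349 - 1396.3570 = 1915.6779

1915.6779 $


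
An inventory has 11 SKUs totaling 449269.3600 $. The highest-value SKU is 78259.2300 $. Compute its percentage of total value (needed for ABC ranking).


Top item = 78259.2300
Total = 449269.3600
Percentage = 78259.2300 / 449269.3600 * 100 = 17.4192

17.4192%


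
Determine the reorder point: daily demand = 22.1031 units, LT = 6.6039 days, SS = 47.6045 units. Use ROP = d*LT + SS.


d*LT = 22.1031 * 6.6039 = 145.9667
ROP = 145.9667 + 47.6045 = 193.5712

193.5712 units


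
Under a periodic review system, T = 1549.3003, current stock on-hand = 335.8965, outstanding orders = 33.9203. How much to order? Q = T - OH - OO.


Inventory position = OH + OO = 335.8965 + 33.9203 = 369.8168
Q = 1549.3003 - 369.8168 = 1179.4835

1179.4835 units


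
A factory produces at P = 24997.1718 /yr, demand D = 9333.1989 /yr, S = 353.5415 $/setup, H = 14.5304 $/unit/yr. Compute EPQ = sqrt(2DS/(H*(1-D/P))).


1 - D/P = 1 - 0.3734 = 0.6266
H*(1-D/P) = 9.1052
2DS = 6599346.2778
EPQ = sqrt(724790.1775) = 851.3461

851.3461 units


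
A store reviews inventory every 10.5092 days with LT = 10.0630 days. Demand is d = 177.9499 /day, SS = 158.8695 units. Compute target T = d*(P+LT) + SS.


P + LT = 20.5722
d*(P+LT) = 177.9499 * 20.5722 = 3660.8209
T = 3660.8209 + 158.8695 = 3819.6904

3819.6904 units


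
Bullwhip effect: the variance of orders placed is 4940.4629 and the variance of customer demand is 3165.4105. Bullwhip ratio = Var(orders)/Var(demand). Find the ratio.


BW = 4940.4629 / 3165.4105 = 1.5608

1.5608


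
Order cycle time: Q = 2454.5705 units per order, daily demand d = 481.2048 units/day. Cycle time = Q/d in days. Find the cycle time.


Cycle = 2454.5705 / 481.2048 = 5.1009

5.1009 days


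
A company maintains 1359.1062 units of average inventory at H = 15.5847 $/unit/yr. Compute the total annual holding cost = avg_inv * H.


Cost = 1359.1062 * 15.5847 = 21181.2624

21181.2624 $/yr


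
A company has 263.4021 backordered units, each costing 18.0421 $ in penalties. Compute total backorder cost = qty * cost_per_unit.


Total = 263.4021 * 18.0421 = 4752.3270

4752.3270 $


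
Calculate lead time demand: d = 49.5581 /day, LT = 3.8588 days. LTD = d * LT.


LTD = 49.5581 * 3.8588 = 191.2348

191.2348 units


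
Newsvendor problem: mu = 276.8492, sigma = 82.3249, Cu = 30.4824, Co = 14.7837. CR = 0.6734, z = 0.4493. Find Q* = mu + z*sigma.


CR = Cu/(Cu+Co) = 30.4824/(30.4824+14.7837) = 0.6734
z = 0.4493
Q* = 276.8492 + 0.4493 * 82.3249 = 313.8378

313.8378 units


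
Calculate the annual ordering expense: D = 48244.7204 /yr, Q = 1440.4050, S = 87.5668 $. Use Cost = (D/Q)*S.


Number of orders = D/Q = 33.4939
Cost = 33.4939 * 87.5668 = 2932.9500

2932.9500 $/yr


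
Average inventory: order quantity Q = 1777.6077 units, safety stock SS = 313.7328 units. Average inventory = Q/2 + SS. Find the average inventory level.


Q/2 = 888.8039
Avg = 888.8039 + 313.7328 = 1202.5367

1202.5367 units


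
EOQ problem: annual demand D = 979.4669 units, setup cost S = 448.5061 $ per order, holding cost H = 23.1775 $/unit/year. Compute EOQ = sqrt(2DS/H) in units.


2*D*S = 2 * 979.4669 * 448.5061 = 878593.7588
2*D*S/H = 37907.1841
EOQ = sqrt(37907.1841) = 194.6977

194.6977 units


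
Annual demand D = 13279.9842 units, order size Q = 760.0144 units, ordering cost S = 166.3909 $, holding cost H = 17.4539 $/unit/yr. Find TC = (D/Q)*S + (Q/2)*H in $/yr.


Ordering cost = D*S/Q = 2907.4035
Holding cost = Q*H/2 = 6632.6077
TC = 2907.4035 + 6632.6077 = 9540.0112

9540.0112 $/yr


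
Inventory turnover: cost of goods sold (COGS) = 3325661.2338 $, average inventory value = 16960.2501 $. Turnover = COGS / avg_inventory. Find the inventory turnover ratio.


Turnover = 3325661.2338 / 16960.2501 = 196.0856

196.0856


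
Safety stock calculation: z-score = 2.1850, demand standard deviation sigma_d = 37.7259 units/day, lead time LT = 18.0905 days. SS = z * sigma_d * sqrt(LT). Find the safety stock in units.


sqrt(LT) = sqrt(18.0905) = 4.2533
SS = 2.1850 * 37.7259 * 4.2533 = 350.6036

350.6036 units


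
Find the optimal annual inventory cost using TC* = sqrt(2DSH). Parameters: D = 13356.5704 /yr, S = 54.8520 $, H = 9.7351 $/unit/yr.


2*D*S*H = 14264542.1808
TC* = sqrt(14264542.1808) = 3776.8429

3776.8429 $/yr


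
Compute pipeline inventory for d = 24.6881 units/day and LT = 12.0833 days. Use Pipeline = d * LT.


Pipeline = 24.6881 * 12.0833 = 298.3137

298.3137 units


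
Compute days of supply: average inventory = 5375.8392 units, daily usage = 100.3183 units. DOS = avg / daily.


DOS = 5375.8392 / 100.3183 = 53.5878

53.5878 days


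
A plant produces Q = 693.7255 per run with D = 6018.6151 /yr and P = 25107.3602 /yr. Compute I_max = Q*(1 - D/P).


D/P = 0.2397
1 - D/P = 0.7603
I_max = 693.7255 * 0.7603 = 527.4290

527.4290 units


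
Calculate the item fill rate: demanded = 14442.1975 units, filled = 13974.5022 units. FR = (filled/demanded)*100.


FR = 13974.5022 / 14442.1975 * 100 = 96.7616

96.7616%


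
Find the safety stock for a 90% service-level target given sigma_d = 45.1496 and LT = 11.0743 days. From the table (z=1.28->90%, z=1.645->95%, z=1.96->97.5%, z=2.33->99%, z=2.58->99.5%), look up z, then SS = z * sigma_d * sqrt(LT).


From the table, SL = 90% corresponds to z = 1.28
sqrt(LT) = sqrt(11.0743) = 3.3278
SS = 1.28 * 45.1496 * 3.3278 = 192.3189

192.3189 units


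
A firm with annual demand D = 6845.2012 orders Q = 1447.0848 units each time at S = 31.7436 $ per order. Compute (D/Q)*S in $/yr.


Number of orders = D/Q = 4.7303
Cost = 4.7303 * 31.7436 = 150.1580

150.1580 $/yr


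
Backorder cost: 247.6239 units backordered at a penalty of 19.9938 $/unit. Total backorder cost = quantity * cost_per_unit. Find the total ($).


Total = 247.6239 * 19.9938 = 4950.9427

4950.9427 $


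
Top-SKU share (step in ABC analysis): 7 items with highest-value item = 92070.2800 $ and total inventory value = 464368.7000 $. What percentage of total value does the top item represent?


Top item = 92070.2800
Total = 464368.7000
Percentage = 92070.2800 / 464368.7000 * 100 = 19.8270

19.8270%


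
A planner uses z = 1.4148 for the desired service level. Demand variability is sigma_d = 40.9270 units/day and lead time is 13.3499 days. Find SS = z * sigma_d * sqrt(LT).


sqrt(LT) = sqrt(13.3499) = 3.6538
SS = 1.4148 * 40.9270 * 3.6538 = 211.5651

211.5651 units


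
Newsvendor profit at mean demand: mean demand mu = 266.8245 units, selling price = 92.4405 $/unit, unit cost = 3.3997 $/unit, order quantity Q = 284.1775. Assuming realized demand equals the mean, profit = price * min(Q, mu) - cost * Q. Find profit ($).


Sales at mu = min(284.1775, 266.8245) = 266.8245
Revenue = 92.4405 * 266.8245 = 24665.3902
Total cost = 3.3997 * 284.1775 = 966.1182
Profit = 24665.3902 - 966.1182 = 23699.2719

23699.2719 $


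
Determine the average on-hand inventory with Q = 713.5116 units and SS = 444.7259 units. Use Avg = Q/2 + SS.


Q/2 = 356.7558
Avg = 356.7558 + 444.7259 = 801.4817

801.4817 units


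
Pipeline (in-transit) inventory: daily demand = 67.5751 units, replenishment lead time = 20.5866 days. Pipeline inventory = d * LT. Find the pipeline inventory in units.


Pipeline = 67.5751 * 20.5866 = 1391.1416

1391.1416 units


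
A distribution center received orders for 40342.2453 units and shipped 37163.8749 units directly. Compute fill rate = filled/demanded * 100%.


FR = 37163.8749 / 40342.2453 * 100 = 92.1215

92.1215%


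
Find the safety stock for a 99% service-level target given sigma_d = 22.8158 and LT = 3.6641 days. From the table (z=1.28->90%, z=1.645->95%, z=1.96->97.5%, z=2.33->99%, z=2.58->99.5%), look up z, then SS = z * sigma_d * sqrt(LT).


From the table, SL = 99% corresponds to z = 2.33
sqrt(LT) = sqrt(3.6641) = 1.9142
SS = 2.33 * 22.8158 * 1.9142 = 101.7596

101.7596 units


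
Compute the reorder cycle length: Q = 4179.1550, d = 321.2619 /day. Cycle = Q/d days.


Cycle = 4179.1550 / 321.2619 = 13.0086

13.0086 days


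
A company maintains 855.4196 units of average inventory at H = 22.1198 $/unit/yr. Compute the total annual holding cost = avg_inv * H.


Cost = 855.4196 * 22.1198 = 18921.7105

18921.7105 $/yr


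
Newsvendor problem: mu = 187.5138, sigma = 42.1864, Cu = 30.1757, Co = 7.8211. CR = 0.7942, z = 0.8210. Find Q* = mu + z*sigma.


CR = Cu/(Cu+Co) = 30.1757/(30.1757+7.8211) = 0.7942
z = 0.8210
Q* = 187.5138 + 0.8210 * 42.1864 = 222.1488

222.1488 units


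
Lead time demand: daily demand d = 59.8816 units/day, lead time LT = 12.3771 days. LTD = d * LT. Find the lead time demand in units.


LTD = 59.8816 * 12.3771 = 741.1606

741.1606 units


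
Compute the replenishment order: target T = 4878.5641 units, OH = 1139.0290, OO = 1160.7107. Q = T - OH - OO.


Inventory position = OH + OO = 1139.0290 + 1160.7107 = 2299.7397
Q = 4878.5641 - 2299.7397 = 2578.8244

2578.8244 units


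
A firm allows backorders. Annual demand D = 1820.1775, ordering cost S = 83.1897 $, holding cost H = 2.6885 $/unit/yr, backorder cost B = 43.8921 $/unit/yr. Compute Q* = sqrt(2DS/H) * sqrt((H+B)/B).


sqrt(2DS/H) = 335.6229
sqrt((H+B)/B) = 1.0302
Q* = 335.6229 * 1.0302 = 345.7490

345.7490 units


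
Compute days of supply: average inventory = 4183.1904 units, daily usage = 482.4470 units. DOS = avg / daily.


DOS = 4183.1904 / 482.4470 = 8.6708

8.6708 days


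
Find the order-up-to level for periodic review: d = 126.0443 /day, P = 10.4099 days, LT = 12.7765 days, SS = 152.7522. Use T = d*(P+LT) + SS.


P + LT = 23.1864
d*(P+LT) = 126.0443 * 23.1864 = 2922.5136
T = 2922.5136 + 152.7522 = 3075.2658

3075.2658 units


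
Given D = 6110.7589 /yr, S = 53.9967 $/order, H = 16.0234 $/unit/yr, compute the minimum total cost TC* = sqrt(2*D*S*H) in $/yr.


2*D*S*H = 10574188.2492
TC* = sqrt(10574188.2492) = 3251.7977

3251.7977 $/yr


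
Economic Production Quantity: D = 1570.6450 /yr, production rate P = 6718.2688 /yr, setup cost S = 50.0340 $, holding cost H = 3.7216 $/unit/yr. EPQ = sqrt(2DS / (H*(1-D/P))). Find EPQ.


1 - D/P = 1 - 0.2338 = 0.7662
H*(1-D/P) = 2.8515
2DS = 157171.3039
EPQ = sqrt(55118.0874) = 234.7724

234.7724 units


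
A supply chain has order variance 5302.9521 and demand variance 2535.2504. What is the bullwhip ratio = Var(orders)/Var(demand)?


BW = 5302.9521 / 2535.2504 = 2.0917

2.0917


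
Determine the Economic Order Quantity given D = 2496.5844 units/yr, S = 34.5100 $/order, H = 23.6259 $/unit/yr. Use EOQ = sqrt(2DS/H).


2*D*S = 2 * 2496.5844 * 34.5100 = 172314.2553
2*D*S/H = 7293.4472
EOQ = sqrt(7293.4472) = 85.4017

85.4017 units


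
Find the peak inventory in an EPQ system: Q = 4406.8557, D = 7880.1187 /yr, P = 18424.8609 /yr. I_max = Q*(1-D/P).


D/P = 0.4277
1 - D/P = 0.5723
I_max = 4406.8557 * 0.5723 = 2522.0900

2522.0900 units


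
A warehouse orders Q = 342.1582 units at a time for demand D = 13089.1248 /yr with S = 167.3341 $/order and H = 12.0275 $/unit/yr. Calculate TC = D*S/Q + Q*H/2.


Ordering cost = D*S/Q = 6401.2989
Holding cost = Q*H/2 = 2057.6539
TC = 6401.2989 + 2057.6539 = 8458.9528

8458.9528 $/yr


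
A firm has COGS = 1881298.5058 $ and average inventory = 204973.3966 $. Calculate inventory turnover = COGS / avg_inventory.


Turnover = 1881298.5058 / 204973.3966 = 9.1783

9.1783


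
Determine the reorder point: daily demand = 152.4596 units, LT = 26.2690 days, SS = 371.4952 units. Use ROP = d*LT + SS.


d*LT = 152.4596 * 26.2690 = 4004.9612
ROP = 4004.9612 + 371.4952 = 4376.4564

4376.4564 units


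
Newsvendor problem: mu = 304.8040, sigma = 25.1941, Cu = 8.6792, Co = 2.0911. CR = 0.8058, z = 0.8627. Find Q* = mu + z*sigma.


CR = Cu/(Cu+Co) = 8.6792/(8.6792+2.0911) = 0.8058
z = 0.8627
Q* = 304.8040 + 0.8627 * 25.1941 = 326.5390

326.5390 units


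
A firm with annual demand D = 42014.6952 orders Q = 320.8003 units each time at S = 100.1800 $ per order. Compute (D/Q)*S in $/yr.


Number of orders = D/Q = 130.9684
Cost = 130.9684 * 100.1800 = 13120.4122

13120.4122 $/yr


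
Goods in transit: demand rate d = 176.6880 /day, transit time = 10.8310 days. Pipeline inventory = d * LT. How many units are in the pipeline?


Pipeline = 176.6880 * 10.8310 = 1913.7077

1913.7077 units


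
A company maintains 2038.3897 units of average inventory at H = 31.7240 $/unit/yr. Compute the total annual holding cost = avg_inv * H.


Cost = 2038.3897 * 31.7240 = 64665.8748

64665.8748 $/yr


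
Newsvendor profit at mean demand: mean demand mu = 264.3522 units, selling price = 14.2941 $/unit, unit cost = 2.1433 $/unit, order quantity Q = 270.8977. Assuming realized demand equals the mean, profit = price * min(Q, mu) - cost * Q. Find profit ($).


Sales at mu = min(270.8977, 264.3522) = 264.3522
Revenue = 14.2941 * 264.3522 = 3778.6768
Total cost = 2.1433 * 270.8977 = 580.6150
Profit = 3778.6768 - 580.6150 = 3198.0617

3198.0617 $


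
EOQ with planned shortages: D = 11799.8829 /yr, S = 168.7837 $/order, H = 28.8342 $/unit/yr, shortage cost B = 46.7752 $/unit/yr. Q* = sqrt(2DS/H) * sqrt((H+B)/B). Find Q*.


sqrt(2DS/H) = 371.6765
sqrt((H+B)/B) = 1.2714
Q* = 371.6765 * 1.2714 = 472.5472

472.5472 units


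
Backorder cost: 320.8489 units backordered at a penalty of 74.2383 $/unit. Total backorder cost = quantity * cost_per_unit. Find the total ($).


Total = 320.8489 * 74.2383 = 23819.2769

23819.2769 $


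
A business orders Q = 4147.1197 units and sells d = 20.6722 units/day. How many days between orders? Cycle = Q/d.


Cycle = 4147.1197 / 20.6722 = 200.6134

200.6134 days


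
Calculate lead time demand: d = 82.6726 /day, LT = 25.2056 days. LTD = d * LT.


LTD = 82.6726 * 25.2056 = 2083.8125

2083.8125 units


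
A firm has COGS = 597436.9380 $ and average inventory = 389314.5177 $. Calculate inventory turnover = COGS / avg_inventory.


Turnover = 597436.9380 / 389314.5177 = 1.5346

1.5346


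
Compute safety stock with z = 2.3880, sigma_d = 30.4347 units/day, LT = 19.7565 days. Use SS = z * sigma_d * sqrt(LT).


sqrt(LT) = sqrt(19.7565) = 4.4448
SS = 2.3880 * 30.4347 * 4.4448 = 323.0415

323.0415 units


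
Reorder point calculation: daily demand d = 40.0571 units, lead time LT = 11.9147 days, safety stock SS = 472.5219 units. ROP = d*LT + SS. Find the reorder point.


d*LT = 40.0571 * 11.9147 = 477.2683
ROP = 477.2683 + 472.5219 = 949.7902

949.7902 units


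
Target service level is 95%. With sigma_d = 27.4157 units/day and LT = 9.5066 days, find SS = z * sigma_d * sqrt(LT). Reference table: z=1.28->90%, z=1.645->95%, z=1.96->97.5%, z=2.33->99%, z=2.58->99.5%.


From the table, SL = 95% corresponds to z = 1.645
sqrt(LT) = sqrt(9.5066) = 3.0833
SS = 1.645 * 27.4157 * 3.0833 = 139.0522

139.0522 units


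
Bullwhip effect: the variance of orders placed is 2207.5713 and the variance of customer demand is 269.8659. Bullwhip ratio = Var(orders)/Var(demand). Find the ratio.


BW = 2207.5713 / 269.8659 = 8.1803

8.1803


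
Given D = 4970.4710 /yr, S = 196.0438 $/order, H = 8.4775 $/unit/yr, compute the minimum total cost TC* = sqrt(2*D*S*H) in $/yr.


2*D*S*H = 16521461.0337
TC* = sqrt(16521461.0337) = 4064.6600

4064.6600 $/yr


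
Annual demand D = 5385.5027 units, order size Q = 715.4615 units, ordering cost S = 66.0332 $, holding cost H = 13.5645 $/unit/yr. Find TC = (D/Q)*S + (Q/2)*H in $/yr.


Ordering cost = D*S/Q = 497.0526
Holding cost = Q*H/2 = 4852.4388
TC = 497.0526 + 4852.4388 = 5349.4913

5349.4913 $/yr


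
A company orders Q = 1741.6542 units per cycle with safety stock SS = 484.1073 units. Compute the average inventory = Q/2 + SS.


Q/2 = 870.8271
Avg = 870.8271 + 484.1073 = 1354.9344

1354.9344 units


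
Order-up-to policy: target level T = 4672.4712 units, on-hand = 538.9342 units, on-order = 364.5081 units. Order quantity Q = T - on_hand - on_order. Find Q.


Inventory position = OH + OO = 538.9342 + 364.5081 = 903.4423
Q = 4672.4712 - 903.4423 = 3769.0289

3769.0289 units


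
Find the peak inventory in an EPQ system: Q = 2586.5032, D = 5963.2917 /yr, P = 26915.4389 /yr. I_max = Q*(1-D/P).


D/P = 0.2216
1 - D/P = 0.7784
I_max = 2586.5032 * 0.7784 = 2013.4465

2013.4465 units


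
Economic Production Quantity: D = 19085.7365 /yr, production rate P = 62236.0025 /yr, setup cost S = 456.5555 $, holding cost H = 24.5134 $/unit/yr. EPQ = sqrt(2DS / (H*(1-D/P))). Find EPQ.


1 - D/P = 1 - 0.3067 = 0.6933
H*(1-D/P) = 16.9959
2DS = 17427395.9413
EPQ = sqrt(1025385.4690) = 1012.6132

1012.6132 units


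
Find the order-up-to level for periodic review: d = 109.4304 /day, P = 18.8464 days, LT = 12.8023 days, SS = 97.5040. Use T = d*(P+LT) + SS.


P + LT = 31.6487
d*(P+LT) = 109.4304 * 31.6487 = 3463.3299
T = 3463.3299 + 97.5040 = 3560.8339

3560.8339 units


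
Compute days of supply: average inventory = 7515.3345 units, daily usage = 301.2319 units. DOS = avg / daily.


DOS = 7515.3345 / 301.2319 = 24.9487

24.9487 days


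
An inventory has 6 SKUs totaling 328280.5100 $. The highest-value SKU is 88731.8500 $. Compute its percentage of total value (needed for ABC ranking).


Top item = 88731.8500
Total = 328280.5100
Percentage = 88731.8500 / 328280.5100 * 100 = 27.0293

27.0293%


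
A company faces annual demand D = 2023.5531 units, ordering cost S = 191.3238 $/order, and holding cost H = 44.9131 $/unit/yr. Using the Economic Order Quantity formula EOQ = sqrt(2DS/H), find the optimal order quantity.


2*D*S = 2 * 2023.5531 * 191.3238 = 774307.7372
2*D*S/H = 17240.1312
EOQ = sqrt(17240.1312) = 131.3017

131.3017 units


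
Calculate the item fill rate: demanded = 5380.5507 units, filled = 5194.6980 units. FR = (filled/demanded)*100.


FR = 5194.6980 / 5380.5507 * 100 = 96.5458

96.5458%


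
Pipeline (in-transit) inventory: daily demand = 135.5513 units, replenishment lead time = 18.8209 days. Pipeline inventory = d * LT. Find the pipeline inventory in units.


Pipeline = 135.5513 * 18.8209 = 2551.1975

2551.1975 units


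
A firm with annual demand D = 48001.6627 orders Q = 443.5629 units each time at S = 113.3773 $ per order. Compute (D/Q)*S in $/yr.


Number of orders = D/Q = 108.2184
Cost = 108.2184 * 113.3773 = 12269.5088

12269.5088 $/yr


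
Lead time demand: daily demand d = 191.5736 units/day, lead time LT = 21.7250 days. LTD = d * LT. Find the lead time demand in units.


LTD = 191.5736 * 21.7250 = 4161.9365

4161.9365 units


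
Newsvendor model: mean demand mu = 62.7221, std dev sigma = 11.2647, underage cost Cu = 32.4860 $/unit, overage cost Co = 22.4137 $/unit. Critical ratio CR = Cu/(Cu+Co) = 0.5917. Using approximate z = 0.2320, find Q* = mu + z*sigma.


CR = Cu/(Cu+Co) = 32.4860/(32.4860+22.4137) = 0.5917
z = 0.2320
Q* = 62.7221 + 0.2320 * 11.2647 = 65.3355

65.3355 units


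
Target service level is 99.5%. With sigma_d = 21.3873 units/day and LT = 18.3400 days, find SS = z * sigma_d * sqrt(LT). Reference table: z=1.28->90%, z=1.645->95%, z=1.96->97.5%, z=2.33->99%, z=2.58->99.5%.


From the table, SL = 99.5% corresponds to z = 2.58
sqrt(LT) = sqrt(18.3400) = 4.2825
SS = 2.58 * 21.3873 * 4.2825 = 236.3063

236.3063 units


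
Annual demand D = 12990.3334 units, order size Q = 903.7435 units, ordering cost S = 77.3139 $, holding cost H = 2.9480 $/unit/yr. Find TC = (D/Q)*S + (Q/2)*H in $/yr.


Ordering cost = D*S/Q = 1111.3035
Holding cost = Q*H/2 = 1332.1179
TC = 1111.3035 + 1332.1179 = 2443.4214

2443.4214 $/yr


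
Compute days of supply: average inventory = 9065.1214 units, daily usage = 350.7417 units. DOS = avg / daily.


DOS = 9065.1214 / 350.7417 = 25.8456

25.8456 days


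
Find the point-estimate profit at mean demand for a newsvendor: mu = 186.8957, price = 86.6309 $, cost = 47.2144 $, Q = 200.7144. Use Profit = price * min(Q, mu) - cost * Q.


Sales at mu = min(200.7144, 186.8957) = 186.8957
Revenue = 86.6309 * 186.8957 = 16190.9427
Total cost = 47.2144 * 200.7144 = 9476.6100
Profit = 16190.9427 - 9476.6100 = 6714.3327

6714.3327 $


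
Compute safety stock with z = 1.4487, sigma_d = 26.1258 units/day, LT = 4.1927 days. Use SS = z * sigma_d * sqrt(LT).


sqrt(LT) = sqrt(4.1927) = 2.0476
SS = 1.4487 * 26.1258 * 2.0476 = 77.4988

77.4988 units


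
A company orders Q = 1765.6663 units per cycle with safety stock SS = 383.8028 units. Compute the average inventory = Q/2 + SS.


Q/2 = 882.8332
Avg = 882.8332 + 383.8028 = 1266.6360

1266.6360 units


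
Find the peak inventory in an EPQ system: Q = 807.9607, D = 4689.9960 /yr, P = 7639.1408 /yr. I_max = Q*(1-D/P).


D/P = 0.6139
1 - D/P = 0.3861
I_max = 807.9607 * 0.3861 = 311.9190

311.9190 units


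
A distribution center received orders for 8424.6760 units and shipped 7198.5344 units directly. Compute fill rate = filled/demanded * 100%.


FR = 7198.5344 / 8424.6760 * 100 = 85.4458

85.4458%


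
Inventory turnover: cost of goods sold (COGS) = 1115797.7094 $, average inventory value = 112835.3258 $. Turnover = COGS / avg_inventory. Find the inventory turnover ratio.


Turnover = 1115797.7094 / 112835.3258 = 9.8887

9.8887


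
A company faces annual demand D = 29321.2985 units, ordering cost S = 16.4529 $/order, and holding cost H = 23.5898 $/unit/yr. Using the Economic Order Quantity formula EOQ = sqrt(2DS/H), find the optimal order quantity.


2*D*S = 2 * 29321.2985 * 16.4529 = 964840.7842
2*D*S/H = 40900.7615
EOQ = sqrt(40900.7615) = 202.2394

202.2394 units


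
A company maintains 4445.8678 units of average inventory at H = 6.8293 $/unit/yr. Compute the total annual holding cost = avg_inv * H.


Cost = 4445.8678 * 6.8293 = 30362.1650

30362.1650 $/yr


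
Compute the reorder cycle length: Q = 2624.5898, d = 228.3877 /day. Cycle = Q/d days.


Cycle = 2624.5898 / 228.3877 = 11.4918

11.4918 days


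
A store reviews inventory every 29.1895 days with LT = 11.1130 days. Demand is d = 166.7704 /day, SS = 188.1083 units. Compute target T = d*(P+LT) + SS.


P + LT = 40.3025
d*(P+LT) = 166.7704 * 40.3025 = 6721.2640
T = 6721.2640 + 188.1083 = 6909.3723

6909.3723 units


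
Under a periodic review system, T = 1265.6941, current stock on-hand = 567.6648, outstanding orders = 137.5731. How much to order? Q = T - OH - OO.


Inventory position = OH + OO = 567.6648 + 137.5731 = 705.2379
Q = 1265.6941 - 705.2379 = 560.4562

560.4562 units


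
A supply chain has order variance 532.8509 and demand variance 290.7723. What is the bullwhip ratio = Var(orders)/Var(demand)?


BW = 532.8509 / 290.7723 = 1.8325

1.8325


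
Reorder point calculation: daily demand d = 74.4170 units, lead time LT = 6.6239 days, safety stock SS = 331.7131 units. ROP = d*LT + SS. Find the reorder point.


d*LT = 74.4170 * 6.6239 = 492.9308
ROP = 492.9308 + 331.7131 = 824.6439

824.6439 units


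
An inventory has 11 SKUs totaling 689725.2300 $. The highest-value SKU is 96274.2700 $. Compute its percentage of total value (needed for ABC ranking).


Top item = 96274.2700
Total = 689725.2300
Percentage = 96274.2700 / 689725.2300 * 100 = 13.9584

13.9584%


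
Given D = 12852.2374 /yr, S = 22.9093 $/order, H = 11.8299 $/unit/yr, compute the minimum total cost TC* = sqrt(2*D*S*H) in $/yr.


2*D*S*H = 6966291.2481
TC* = sqrt(6966291.2481) = 2639.3733

2639.3733 $/yr


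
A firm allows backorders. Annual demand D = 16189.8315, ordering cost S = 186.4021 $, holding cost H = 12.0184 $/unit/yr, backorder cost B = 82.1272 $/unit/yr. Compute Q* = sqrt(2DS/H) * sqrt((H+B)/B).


sqrt(2DS/H) = 708.6605
sqrt((H+B)/B) = 1.0707
Q* = 708.6605 * 1.0707 = 758.7431

758.7431 units


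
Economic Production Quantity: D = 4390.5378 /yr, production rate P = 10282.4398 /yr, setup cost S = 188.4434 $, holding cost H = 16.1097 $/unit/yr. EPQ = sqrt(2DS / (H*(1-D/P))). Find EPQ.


1 - D/P = 1 - 0.4270 = 0.5730
H*(1-D/P) = 9.2310
2DS = 1654735.7417
EPQ = sqrt(179259.3658) = 423.3903

423.3903 units


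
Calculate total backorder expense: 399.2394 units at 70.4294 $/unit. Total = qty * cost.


Total = 399.2394 * 70.4294 = 28118.1914

28118.1914 $


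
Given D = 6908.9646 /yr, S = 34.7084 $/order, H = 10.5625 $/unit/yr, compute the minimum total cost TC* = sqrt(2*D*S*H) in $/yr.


2*D*S*H = 5065756.1337
TC* = sqrt(5065756.1337) = 2250.7235

2250.7235 $/yr


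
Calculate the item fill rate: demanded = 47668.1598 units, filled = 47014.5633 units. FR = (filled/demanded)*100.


FR = 47014.5633 / 47668.1598 * 100 = 98.6289

98.6289%


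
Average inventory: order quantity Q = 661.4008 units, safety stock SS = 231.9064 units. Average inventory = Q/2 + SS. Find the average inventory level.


Q/2 = 330.7004
Avg = 330.7004 + 231.9064 = 562.6068

562.6068 units


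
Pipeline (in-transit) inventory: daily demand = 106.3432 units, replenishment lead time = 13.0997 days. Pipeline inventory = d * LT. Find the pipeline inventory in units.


Pipeline = 106.3432 * 13.0997 = 1393.0640

1393.0640 units


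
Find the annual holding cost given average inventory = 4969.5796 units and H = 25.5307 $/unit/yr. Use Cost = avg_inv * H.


Cost = 4969.5796 * 25.5307 = 126876.8459

126876.8459 $/yr


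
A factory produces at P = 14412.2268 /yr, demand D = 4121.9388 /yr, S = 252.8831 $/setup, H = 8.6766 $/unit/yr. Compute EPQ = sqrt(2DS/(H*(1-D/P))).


1 - D/P = 1 - 0.2860 = 0.7140
H*(1-D/P) = 6.1951
2DS = 2084737.3235
EPQ = sqrt(336515.6941) = 580.0997

580.0997 units


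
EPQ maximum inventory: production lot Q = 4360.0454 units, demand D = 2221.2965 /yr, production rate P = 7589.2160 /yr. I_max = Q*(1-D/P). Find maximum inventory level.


D/P = 0.2927
1 - D/P = 0.7073
I_max = 4360.0454 * 0.7073 = 3083.8986

3083.8986 units


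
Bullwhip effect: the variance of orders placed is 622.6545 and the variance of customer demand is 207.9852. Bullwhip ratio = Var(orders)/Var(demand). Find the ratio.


BW = 622.6545 / 207.9852 = 2.9937

2.9937


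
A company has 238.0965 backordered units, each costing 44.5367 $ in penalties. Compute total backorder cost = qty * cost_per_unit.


Total = 238.0965 * 44.5367 = 10604.0324

10604.0324 $


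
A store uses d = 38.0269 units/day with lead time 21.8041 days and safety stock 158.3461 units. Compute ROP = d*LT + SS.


d*LT = 38.0269 * 21.8041 = 829.1423
ROP = 829.1423 + 158.3461 = 987.4884

987.4884 units


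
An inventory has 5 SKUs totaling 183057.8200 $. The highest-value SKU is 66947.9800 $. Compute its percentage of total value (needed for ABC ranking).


Top item = 66947.9800
Total = 183057.8200
Percentage = 66947.9800 / 183057.8200 * 100 = 36.5720

36.5720%


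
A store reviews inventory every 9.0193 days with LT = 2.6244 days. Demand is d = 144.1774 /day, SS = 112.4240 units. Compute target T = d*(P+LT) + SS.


P + LT = 11.6437
d*(P+LT) = 144.1774 * 11.6437 = 1678.7584
T = 1678.7584 + 112.4240 = 1791.1824

1791.1824 units


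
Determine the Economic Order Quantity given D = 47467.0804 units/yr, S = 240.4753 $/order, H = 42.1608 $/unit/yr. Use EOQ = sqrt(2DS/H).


2*D*S = 2 * 47467.0804 * 240.4753 = 22829320.7986
2*D*S/H = 541482.1540
EOQ = sqrt(541482.1540) = 735.8547

735.8547 units


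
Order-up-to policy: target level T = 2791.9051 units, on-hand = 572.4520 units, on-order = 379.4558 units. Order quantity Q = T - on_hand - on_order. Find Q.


Inventory position = OH + OO = 572.4520 + 379.4558 = 951.9078
Q = 2791.9051 - 951.9078 = 1839.9973

1839.9973 units


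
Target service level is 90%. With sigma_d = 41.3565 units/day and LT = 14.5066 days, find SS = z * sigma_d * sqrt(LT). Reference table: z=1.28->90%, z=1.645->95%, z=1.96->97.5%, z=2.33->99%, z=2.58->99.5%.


From the table, SL = 90% corresponds to z = 1.28
sqrt(LT) = sqrt(14.5066) = 3.8088
SS = 1.28 * 41.3565 * 3.8088 = 201.6214

201.6214 units


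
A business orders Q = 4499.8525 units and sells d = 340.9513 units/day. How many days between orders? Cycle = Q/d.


Cycle = 4499.8525 / 340.9513 = 13.1979

13.1979 days


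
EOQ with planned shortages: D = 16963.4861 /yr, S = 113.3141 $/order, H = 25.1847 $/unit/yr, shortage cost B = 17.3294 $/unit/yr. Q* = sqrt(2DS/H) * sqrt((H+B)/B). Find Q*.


sqrt(2DS/H) = 390.7025
sqrt((H+B)/B) = 1.5663
Q* = 390.7025 * 1.5663 = 611.9569

611.9569 units


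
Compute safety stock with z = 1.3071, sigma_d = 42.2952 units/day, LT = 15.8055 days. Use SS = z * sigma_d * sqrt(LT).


sqrt(LT) = sqrt(15.8055) = 3.9756
SS = 1.3071 * 42.2952 * 3.9756 = 219.7880

219.7880 units


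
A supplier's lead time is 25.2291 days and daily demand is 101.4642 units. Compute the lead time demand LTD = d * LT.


LTD = 101.4642 * 25.2291 = 2559.8504

2559.8504 units


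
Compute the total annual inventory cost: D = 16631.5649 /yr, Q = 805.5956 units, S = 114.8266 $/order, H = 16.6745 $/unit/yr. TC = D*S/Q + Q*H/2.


Ordering cost = D*S/Q = 2370.6014
Holding cost = Q*H/2 = 6716.4519
TC = 2370.6014 + 6716.4519 = 9087.0533

9087.0533 $/yr
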